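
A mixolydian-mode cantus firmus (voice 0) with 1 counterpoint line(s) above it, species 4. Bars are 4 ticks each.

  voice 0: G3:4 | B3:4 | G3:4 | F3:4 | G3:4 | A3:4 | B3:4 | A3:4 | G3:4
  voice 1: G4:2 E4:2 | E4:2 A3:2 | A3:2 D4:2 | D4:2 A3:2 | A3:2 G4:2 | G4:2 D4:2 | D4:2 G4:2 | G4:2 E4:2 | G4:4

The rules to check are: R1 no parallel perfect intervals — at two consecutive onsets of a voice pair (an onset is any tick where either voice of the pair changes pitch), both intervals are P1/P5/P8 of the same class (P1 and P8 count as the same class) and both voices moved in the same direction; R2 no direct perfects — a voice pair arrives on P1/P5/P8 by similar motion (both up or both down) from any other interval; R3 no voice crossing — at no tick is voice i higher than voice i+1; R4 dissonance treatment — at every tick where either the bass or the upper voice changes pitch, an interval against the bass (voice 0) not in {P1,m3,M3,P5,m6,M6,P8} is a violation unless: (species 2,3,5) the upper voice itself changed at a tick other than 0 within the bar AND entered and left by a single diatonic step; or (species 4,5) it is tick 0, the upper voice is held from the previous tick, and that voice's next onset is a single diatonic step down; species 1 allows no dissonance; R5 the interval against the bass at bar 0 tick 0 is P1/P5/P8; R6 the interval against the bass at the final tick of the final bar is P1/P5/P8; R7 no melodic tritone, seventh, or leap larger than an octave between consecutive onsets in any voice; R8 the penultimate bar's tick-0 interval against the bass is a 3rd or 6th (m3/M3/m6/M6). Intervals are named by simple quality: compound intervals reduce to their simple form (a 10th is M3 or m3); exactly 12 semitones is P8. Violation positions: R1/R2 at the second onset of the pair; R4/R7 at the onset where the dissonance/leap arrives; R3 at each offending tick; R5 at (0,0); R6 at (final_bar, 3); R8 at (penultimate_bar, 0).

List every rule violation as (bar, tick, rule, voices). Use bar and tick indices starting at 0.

(1, 0, R4, (0, 1))
(1, 2, R3, (0, 1))
(1, 2, R4, (0, 1))
(1, 3, R3, (0, 1))
(2, 0, R4, (0, 1))
(4, 0, R4, (0, 1))
(4, 2, R7, (1,))
(5, 0, R4, (0, 1))
(5, 2, R4, (0, 1))
(7, 0, R4, (0, 1))
(7, 0, R8, (0, 1))

bar 0: v0=G3 v1=G4 downbeat P8
bar 1: v0=B3 v1=E4 downbeat P4
bar 2: v0=G3 v1=A3 downbeat M2
bar 3: v0=F3 v1=D4 downbeat M6
bar 4: v0=G3 v1=A3 downbeat M2
bar 5: v0=A3 v1=G4 downbeat m7
bar 6: v0=B3 v1=D4 downbeat m3
bar 7: v0=A3 v1=G4 downbeat m7
bar 8: v0=G3 v1=G4 downbeat P8
  -> R4 @ bar 1 tick 0 v(0, 1): B3/E4 P4 untreated
  -> R3 @ bar 1 tick 2 v(0, 1): B3 above A3
  -> R4 @ bar 1 tick 2 v(0, 1): B3/A3 M2 untreated
  -> R3 @ bar 1 tick 3 v(0, 1): B3 above A3
  -> R4 @ bar 2 tick 0 v(0, 1): G3/A3 M2 untreated
  -> R4 @ bar 4 tick 0 v(0, 1): G3/A3 M2 untreated
  -> R7 @ bar 4 tick 2 v(1,): A3->G4 leap 10st
  -> R4 @ bar 5 tick 0 v(0, 1): A3/G4 m7 untreated
  -> R4 @ bar 5 tick 2 v(0, 1): A3/D4 P4 untreated
  -> R4 @ bar 7 tick 0 v(0, 1): A3/G4 m7 untreated
  -> R8 @ bar 7 tick 0 v(0, 1): penult m7 not 3rd/6th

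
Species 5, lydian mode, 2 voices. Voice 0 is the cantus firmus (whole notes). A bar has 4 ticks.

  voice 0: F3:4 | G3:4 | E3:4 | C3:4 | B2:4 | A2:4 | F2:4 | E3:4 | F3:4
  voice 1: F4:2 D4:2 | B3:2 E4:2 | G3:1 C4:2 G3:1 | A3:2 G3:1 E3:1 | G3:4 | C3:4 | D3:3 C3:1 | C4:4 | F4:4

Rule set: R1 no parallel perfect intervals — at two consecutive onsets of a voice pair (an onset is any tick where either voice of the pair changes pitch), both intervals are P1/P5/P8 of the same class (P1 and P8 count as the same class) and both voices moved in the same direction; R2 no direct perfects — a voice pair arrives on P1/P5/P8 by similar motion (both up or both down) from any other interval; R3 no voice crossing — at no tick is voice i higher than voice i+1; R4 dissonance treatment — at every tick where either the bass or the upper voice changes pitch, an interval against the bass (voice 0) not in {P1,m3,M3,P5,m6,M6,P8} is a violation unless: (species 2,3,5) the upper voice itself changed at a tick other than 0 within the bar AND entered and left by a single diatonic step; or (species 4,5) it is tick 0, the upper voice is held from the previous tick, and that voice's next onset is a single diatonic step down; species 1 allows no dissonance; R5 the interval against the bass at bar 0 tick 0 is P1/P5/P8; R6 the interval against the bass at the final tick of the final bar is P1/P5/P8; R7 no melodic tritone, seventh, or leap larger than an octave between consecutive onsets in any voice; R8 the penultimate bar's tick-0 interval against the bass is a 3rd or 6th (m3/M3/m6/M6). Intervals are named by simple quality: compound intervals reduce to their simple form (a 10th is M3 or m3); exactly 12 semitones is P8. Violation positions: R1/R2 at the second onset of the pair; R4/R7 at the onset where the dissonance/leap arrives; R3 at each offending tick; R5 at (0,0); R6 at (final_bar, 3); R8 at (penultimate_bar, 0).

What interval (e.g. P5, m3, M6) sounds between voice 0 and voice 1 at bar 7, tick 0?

m6

voice 0=E3 voice 1=C4 -> m6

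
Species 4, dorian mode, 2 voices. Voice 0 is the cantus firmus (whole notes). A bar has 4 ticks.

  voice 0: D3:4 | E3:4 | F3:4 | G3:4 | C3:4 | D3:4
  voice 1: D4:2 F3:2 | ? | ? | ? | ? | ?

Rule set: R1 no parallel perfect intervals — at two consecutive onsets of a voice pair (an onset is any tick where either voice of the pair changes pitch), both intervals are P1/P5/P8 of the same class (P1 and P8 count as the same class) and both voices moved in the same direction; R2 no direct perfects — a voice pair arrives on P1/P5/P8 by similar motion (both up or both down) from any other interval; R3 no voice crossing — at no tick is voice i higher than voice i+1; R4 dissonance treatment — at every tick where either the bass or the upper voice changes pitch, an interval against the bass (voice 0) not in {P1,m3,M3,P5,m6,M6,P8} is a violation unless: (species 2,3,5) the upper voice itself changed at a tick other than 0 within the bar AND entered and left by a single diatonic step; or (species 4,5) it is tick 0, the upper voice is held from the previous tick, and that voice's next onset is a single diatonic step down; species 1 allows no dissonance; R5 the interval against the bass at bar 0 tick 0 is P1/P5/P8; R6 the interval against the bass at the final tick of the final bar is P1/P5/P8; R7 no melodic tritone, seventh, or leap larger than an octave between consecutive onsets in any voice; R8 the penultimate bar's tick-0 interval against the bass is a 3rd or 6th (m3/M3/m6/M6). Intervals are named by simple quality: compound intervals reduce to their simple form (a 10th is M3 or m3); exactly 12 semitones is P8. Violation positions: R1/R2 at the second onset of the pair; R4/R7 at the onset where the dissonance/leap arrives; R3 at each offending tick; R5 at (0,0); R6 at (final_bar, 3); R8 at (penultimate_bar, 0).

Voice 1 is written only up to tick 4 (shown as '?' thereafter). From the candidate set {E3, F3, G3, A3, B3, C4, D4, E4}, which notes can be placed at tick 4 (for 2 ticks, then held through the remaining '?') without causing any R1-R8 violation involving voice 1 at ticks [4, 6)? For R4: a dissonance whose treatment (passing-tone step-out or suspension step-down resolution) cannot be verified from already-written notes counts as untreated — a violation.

E3: legal
F3: violates R4
G3: legal
A3: violates R4
B3: violates R2,R7
C4: legal
D4: violates R4
E4: violates R2,R7

{C4, E3, G3}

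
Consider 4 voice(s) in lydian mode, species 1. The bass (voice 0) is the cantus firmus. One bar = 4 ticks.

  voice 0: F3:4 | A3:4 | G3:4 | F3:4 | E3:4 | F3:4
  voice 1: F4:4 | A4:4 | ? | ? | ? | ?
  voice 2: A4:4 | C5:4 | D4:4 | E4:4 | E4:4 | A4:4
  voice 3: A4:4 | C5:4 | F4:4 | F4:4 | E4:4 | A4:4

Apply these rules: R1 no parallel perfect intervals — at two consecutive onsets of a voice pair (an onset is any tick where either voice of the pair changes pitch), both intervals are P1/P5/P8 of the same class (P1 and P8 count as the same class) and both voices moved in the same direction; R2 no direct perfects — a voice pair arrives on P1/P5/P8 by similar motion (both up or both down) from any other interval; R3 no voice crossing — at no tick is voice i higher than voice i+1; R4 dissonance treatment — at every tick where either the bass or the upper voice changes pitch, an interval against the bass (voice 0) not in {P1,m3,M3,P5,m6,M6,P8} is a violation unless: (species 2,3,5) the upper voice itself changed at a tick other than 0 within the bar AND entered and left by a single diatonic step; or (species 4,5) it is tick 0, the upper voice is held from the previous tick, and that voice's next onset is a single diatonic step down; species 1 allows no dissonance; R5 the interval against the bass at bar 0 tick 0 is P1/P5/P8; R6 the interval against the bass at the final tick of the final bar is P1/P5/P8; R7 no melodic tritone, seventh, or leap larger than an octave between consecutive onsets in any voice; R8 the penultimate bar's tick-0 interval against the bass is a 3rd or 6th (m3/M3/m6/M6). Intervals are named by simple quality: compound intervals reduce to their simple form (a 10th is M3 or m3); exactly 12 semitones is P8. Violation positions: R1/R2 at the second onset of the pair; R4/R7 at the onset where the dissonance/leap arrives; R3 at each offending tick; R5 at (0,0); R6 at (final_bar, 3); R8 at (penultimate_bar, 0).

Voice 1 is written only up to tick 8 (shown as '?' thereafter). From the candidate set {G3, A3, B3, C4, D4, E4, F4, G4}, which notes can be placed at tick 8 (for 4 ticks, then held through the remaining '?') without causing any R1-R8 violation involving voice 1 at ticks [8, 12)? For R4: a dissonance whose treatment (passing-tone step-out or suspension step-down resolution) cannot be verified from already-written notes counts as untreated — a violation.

{}

G3: violates R1,R2,R7
A3: violates R4
B3: violates R7
C4: violates R4
D4: violates R2
E4: violates R3
F4: violates R2,R3,R4
G4: violates R1,R3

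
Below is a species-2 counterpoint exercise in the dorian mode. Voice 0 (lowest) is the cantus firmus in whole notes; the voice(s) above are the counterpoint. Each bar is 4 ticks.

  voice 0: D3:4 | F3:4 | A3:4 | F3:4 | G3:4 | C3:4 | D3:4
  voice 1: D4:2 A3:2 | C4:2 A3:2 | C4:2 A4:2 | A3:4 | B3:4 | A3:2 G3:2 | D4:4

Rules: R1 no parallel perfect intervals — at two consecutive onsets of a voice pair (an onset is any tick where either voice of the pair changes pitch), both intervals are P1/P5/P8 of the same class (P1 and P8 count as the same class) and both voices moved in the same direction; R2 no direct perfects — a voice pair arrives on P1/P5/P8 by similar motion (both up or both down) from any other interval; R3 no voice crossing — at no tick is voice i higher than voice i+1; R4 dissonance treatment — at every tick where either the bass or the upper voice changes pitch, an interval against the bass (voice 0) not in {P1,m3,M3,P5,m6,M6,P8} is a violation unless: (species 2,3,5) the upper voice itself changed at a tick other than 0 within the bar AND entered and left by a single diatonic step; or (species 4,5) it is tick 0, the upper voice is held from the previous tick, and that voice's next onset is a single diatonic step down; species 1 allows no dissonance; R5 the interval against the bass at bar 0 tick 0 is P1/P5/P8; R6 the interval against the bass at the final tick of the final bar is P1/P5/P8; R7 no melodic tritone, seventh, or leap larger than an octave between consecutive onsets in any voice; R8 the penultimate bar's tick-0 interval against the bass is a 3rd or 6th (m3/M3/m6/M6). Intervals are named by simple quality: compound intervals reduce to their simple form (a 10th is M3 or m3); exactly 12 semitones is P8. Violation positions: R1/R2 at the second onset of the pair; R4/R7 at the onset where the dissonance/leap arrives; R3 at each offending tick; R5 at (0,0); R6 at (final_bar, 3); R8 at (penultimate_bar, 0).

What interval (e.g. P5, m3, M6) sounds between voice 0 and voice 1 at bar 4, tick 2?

M3

voice 0=G3 voice 1=B3 -> M3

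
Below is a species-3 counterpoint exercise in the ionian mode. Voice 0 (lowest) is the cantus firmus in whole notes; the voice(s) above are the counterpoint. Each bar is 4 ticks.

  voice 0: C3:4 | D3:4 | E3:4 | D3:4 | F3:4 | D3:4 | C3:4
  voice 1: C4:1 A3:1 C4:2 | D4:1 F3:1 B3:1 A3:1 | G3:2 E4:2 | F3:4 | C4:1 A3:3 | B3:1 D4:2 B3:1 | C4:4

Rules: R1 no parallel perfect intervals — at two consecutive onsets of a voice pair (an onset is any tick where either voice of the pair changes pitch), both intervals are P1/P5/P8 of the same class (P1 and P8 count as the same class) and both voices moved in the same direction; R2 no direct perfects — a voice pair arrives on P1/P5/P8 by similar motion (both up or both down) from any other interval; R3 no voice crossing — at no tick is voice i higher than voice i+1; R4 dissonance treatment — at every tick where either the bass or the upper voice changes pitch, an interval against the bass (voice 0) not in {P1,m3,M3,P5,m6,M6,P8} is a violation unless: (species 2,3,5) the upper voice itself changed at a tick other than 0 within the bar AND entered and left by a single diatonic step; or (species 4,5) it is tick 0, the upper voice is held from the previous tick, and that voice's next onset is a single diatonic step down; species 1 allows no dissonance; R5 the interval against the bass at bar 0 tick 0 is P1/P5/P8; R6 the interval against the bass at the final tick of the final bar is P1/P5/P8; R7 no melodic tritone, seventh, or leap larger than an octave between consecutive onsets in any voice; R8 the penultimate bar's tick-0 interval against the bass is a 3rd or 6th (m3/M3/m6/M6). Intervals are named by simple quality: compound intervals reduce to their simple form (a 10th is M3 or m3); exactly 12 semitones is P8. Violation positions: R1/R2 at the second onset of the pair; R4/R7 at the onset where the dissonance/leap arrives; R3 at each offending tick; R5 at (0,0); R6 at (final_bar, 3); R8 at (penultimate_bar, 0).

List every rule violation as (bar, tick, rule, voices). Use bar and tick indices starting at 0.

(1, 0, R1, (0, 1))
(1, 2, R7, (1,))
(3, 0, R7, (1,))
(4, 0, R2, (0, 1))

bar 0: v0=C3 v1=C4 downbeat P8
bar 1: v0=D3 v1=D4 downbeat P8
bar 2: v0=E3 v1=G3 downbeat m3
bar 3: v0=D3 v1=F3 downbeat m3
bar 4: v0=F3 v1=C4 downbeat P5
bar 5: v0=D3 v1=B3 downbeat M6
bar 6: v0=C3 v1=C4 downbeat P8
  -> R1 @ bar 1 tick 0 v(0, 1): C3/C4 P8 -> D3/D4 P8 similar
  -> R7 @ bar 1 tick 2 v(1,): F3->B3 leap 6st
  -> R7 @ bar 3 tick 0 v(1,): E4->F3 leap 11st
  -> R2 @ bar 4 tick 0 v(0, 1): D3/F3 m3 -> F3/C4 P5 similar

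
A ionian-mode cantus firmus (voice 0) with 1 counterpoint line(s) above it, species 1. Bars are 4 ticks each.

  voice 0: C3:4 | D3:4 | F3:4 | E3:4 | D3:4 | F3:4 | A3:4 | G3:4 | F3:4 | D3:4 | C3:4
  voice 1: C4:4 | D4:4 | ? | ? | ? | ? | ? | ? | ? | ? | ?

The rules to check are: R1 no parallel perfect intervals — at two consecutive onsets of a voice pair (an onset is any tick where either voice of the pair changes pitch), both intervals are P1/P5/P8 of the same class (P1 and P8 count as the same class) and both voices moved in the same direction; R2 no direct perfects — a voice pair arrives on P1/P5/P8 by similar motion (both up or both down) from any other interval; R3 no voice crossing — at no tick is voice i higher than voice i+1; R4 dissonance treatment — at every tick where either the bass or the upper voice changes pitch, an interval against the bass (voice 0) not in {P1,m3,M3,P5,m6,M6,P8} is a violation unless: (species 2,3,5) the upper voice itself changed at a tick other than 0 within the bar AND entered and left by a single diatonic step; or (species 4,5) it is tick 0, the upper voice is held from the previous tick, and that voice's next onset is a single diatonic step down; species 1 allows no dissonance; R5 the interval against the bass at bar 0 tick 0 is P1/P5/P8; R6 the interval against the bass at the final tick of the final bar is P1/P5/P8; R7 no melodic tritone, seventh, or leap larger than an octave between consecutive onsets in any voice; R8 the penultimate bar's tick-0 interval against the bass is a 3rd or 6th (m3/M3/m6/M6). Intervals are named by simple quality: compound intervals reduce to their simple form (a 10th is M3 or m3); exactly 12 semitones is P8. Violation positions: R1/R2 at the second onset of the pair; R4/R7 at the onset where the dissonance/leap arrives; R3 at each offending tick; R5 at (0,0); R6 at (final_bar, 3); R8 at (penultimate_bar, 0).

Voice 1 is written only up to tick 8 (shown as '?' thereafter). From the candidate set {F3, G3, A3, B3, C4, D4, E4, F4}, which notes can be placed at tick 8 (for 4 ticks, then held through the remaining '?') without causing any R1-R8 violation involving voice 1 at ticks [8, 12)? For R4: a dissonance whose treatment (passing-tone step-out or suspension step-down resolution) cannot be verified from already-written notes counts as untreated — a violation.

F3: legal
G3: violates R4
A3: legal
B3: violates R4
C4: legal
D4: legal
E4: violates R4
F4: violates R1

{A3, C4, D4, F3}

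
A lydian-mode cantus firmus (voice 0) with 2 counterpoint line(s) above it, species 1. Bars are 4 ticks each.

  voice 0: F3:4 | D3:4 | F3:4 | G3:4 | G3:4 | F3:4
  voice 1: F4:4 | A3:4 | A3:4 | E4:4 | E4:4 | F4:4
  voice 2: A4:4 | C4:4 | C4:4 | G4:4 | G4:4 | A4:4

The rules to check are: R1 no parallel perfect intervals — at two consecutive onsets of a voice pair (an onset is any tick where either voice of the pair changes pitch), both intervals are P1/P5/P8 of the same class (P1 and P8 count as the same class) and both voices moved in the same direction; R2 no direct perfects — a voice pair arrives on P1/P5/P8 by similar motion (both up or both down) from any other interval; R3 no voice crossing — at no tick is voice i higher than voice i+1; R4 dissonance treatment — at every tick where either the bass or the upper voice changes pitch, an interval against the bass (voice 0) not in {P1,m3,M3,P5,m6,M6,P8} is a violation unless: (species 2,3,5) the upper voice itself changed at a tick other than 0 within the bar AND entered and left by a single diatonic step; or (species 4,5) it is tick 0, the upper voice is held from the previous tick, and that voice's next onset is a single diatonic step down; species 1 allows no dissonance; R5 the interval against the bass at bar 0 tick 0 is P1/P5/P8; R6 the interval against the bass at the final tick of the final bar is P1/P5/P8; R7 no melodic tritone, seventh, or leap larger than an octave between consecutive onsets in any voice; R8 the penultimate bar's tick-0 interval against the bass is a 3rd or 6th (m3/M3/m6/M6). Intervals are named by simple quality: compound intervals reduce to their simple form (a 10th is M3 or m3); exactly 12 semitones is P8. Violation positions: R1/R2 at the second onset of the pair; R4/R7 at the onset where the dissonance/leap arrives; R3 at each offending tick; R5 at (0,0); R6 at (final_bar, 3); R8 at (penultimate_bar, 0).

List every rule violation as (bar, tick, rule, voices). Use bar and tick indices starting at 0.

bar 0: v0=F3 v1=F4 v2=A4 downbeat M3
bar 1: v0=D3 v1=A3 v2=C4 downbeat m7
bar 2: v0=F3 v1=A3 v2=C4 downbeat P5
bar 3: v0=G3 v1=E4 v2=G4 downbeat P8
bar 4: v0=G3 v1=E4 v2=G4 downbeat P8
bar 5: v0=F3 v1=F4 v2=A4 downbeat M3
  -> R5 @ bar 0 tick 0 v(0, 2): opens on M3
  -> R2 @ bar 1 tick 0 v(0, 1): F3/F4 P8 -> D3/A3 P5 similar
  -> R4 @ bar 1 tick 0 v(0, 2): D3/C4 m7 untreated
  -> R2 @ bar 3 tick 0 v(0, 2): F3/C4 P5 -> G3/G4 P8 similar
  -> R8 @ bar 4 tick 0 v(0, 2): penult P8 not 3rd/6th
  -> R6 @ bar 5 tick 3 v(0, 2): closes on M3

(0, 0, R5, (0, 2))
(1, 0, R2, (0, 1))
(1, 0, R4, (0, 2))
(3, 0, R2, (0, 2))
(4, 0, R8, (0, 2))
(5, 3, R6, (0, 2))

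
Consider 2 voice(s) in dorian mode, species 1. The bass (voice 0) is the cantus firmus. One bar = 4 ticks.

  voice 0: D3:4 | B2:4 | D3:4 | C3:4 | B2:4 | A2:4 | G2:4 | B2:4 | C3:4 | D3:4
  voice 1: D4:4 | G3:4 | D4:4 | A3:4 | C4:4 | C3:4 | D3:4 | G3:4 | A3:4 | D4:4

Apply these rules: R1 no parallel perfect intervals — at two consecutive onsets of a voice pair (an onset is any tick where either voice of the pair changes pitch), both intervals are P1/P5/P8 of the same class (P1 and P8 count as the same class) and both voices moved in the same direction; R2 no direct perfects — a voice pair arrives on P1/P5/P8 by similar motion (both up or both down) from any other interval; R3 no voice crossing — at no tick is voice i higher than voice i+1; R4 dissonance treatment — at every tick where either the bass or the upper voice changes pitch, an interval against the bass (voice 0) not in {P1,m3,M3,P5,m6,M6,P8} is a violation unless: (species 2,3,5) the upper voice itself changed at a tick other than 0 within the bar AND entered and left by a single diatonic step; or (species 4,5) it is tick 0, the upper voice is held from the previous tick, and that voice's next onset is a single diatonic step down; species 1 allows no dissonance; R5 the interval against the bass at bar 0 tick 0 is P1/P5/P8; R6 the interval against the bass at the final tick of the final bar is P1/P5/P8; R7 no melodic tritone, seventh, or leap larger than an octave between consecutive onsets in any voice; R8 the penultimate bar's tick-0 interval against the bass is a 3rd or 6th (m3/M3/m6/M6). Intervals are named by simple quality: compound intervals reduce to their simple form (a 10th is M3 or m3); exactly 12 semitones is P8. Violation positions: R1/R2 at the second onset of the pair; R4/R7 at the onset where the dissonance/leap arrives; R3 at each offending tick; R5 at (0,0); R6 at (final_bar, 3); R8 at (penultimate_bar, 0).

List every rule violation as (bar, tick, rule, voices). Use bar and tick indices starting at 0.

(2, 0, R2, (0, 1))
(4, 0, R4, (0, 1))
(9, 0, R2, (0, 1))

bar 0: v0=D3 v1=D4 downbeat P8
bar 1: v0=B2 v1=G3 downbeat m6
bar 2: v0=D3 v1=D4 downbeat P8
bar 3: v0=C3 v1=A3 downbeat M6
bar 4: v0=B2 v1=C4 downbeat m2
bar 5: v0=A2 v1=C3 downbeat m3
bar 6: v0=G2 v1=D3 downbeat P5
bar 7: v0=B2 v1=G3 downbeat m6
bar 8: v0=C3 v1=A3 downbeat M6
bar 9: v0=D3 v1=D4 downbeat P8
  -> R2 @ bar 2 tick 0 v(0, 1): B2/G3 m6 -> D3/D4 P8 similar
  -> R4 @ bar 4 tick 0 v(0, 1): B2/C4 m2 untreated
  -> R2 @ bar 9 tick 0 v(0, 1): C3/A3 M6 -> D3/D4 P8 similar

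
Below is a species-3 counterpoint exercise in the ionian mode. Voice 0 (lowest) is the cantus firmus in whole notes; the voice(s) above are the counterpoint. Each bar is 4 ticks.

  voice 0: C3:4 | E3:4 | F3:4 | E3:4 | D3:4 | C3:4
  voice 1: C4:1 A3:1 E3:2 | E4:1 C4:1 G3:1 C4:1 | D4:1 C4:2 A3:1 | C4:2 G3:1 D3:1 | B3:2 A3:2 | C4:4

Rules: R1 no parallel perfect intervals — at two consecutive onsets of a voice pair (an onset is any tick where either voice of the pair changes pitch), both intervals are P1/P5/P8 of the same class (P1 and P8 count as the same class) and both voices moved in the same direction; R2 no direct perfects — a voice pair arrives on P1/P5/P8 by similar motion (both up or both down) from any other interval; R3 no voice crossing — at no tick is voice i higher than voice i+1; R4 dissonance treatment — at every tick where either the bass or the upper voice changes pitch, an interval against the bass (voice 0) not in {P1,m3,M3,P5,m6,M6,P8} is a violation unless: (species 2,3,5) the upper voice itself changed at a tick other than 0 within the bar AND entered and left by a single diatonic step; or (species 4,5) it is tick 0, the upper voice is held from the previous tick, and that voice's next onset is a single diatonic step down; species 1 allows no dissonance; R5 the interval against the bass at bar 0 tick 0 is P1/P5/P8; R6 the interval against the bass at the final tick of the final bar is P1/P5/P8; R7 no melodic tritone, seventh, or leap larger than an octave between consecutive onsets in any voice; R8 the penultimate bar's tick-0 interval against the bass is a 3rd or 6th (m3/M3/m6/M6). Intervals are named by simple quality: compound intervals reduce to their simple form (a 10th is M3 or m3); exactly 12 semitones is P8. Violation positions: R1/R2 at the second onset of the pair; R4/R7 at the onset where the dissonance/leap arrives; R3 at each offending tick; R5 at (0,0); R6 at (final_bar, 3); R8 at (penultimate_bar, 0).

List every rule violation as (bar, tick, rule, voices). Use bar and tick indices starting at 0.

(1, 0, R2, (0, 1))
(3, 3, R3, (0, 1))
(3, 3, R4, (0, 1))

bar 0: v0=C3 v1=C4 downbeat P8
bar 1: v0=E3 v1=E4 downbeat P8
bar 2: v0=F3 v1=D4 downbeat M6
bar 3: v0=E3 v1=C4 downbeat m6
bar 4: v0=D3 v1=B3 downbeat M6
bar 5: v0=C3 v1=C4 downbeat P8
  -> R2 @ bar 1 tick 0 v(0, 1): C3/E3 M3 -> E3/E4 P8 similar
  -> R3 @ bar 3 tick 3 v(0, 1): E3 above D3
  -> R4 @ bar 3 tick 3 v(0, 1): E3/D3 M2 untreated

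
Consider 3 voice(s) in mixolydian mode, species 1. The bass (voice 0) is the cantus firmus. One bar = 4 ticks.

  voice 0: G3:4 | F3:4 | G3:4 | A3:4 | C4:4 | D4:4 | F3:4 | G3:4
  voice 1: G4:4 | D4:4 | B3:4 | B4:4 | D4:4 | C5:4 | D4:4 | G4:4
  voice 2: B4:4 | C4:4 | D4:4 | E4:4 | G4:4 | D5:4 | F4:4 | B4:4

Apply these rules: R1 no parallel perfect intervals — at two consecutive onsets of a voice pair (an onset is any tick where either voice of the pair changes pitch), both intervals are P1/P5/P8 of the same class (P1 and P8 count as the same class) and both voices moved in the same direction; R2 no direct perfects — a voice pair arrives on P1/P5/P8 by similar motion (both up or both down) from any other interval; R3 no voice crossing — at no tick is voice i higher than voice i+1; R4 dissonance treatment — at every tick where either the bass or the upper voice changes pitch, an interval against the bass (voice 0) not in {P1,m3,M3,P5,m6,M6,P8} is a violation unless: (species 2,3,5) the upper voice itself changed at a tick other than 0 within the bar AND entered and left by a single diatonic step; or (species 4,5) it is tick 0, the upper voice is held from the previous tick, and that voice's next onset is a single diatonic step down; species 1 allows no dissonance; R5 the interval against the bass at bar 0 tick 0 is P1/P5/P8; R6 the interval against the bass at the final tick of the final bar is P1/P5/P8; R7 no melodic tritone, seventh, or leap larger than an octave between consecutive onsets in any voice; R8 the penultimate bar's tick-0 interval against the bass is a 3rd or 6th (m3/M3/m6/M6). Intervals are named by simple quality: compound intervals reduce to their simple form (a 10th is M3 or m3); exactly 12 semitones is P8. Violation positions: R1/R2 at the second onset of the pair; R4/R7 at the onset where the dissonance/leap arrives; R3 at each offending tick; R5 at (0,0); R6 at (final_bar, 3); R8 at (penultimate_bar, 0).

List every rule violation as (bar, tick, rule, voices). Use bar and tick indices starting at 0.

bar 0: v0=G3 v1=G4 v2=B4 downbeat M3
bar 1: v0=F3 v1=D4 v2=C4 downbeat P5
bar 2: v0=G3 v1=B3 v2=D4 downbeat P5
bar 3: v0=A3 v1=B4 v2=E4 downbeat P5
bar 4: v0=C4 v1=D4 v2=G4 downbeat P5
bar 5: v0=D4 v1=C5 v2=D5 downbeat P8
bar 6: v0=F3 v1=D4 v2=F4 downbeat P8
bar 7: v0=G3 v1=G4 v2=B4 downbeat M3
  -> R5 @ bar 0 tick 0 v(0, 2): opens on M3
  -> R2 @ bar 1 tick 0 v(0, 2): G3/B4 M3 -> F3/C4 P5 similar
  -> R3 @ bar 1 tick 0 v(1, 2): D4 above C4
  -> R7 @ bar 1 tick 0 v(2,): B4->C4 leap 11st
  -> R3 @ bar 1 tick 1 v(1, 2): D4 above C4
  -> R3 @ bar 1 tick 2 v(1, 2): D4 above C4
  -> R3 @ bar 1 tick 3 v(1, 2): D4 above C4
  -> R1 @ bar 2 tick 0 v(0, 2): F3/C4 P5 -> G3/D4 P5 similar
  -> R1 @ bar 3 tick 0 v(0, 2): G3/D4 P5 -> A3/E4 P5 similar
  -> R2 @ bar 3 tick 0 v(1, 2): B3/D4 m3 -> B4/E4 P5 similar
  -> R3 @ bar 3 tick 0 v(1, 2): B4 above E4
  -> R4 @ bar 3 tick 0 v(0, 1): A3/B4 M2 untreated
  -> R3 @ bar 3 tick 1 v(1, 2): B4 above E4
  -> R3 @ bar 3 tick 2 v(1, 2): B4 above E4
  -> R3 @ bar 3 tick 3 v(1, 2): B4 above E4
  -> R1 @ bar 4 tick 0 v(0, 2): A3/E4 P5 -> C4/G4 P5 similar
  -> R4 @ bar 4 tick 0 v(0, 1): C4/D4 M2 untreated
  -> R2 @ bar 5 tick 0 v(0, 2): C4/G4 P5 -> D4/D5 P8 similar
  -> R4 @ bar 5 tick 0 v(0, 1): D4/C5 m7 untreated
  -> R7 @ bar 5 tick 0 v(1,): D4->C5 leap 10st
  -> R1 @ bar 6 tick 0 v(0, 2): D4/D5 P8 -> F3/F4 P8 similar
  -> R7 @ bar 6 tick 0 v(1,): C5->D4 leap 10st
  -> R8 @ bar 6 tick 0 v(0, 2): penult P8 not 3rd/6th
  -> R2 @ bar 7 tick 0 v(0, 1): F3/D4 M6 -> G3/G4 P8 similar
  -> R7 @ bar 7 tick 0 v(2,): F4->B4 leap 6st
  -> R6 @ bar 7 tick 3 v(0, 2): closes on M3

(0, 0, R5, (0, 2))
(1, 0, R2, (0, 2))
(1, 0, R3, (1, 2))
(1, 0, R7, (2,))
(1, 1, R3, (1, 2))
(1, 2, R3, (1, 2))
(1, 3, R3, (1, 2))
(2, 0, R1, (0, 2))
(3, 0, R1, (0, 2))
(3, 0, R2, (1, 2))
(3, 0, R3, (1, 2))
(3, 0, R4, (0, 1))
(3, 1, R3, (1, 2))
(3, 2, R3, (1, 2))
(3, 3, R3, (1, 2))
(4, 0, R1, (0, 2))
(4, 0, R4, (0, 1))
(5, 0, R2, (0, 2))
(5, 0, R4, (0, 1))
(5, 0, R7, (1,))
(6, 0, R1, (0, 2))
(6, 0, R7, (1,))
(6, 0, R8, (0, 2))
(7, 0, R2, (0, 1))
(7, 0, R7, (2,))
(7, 3, R6, (0, 2))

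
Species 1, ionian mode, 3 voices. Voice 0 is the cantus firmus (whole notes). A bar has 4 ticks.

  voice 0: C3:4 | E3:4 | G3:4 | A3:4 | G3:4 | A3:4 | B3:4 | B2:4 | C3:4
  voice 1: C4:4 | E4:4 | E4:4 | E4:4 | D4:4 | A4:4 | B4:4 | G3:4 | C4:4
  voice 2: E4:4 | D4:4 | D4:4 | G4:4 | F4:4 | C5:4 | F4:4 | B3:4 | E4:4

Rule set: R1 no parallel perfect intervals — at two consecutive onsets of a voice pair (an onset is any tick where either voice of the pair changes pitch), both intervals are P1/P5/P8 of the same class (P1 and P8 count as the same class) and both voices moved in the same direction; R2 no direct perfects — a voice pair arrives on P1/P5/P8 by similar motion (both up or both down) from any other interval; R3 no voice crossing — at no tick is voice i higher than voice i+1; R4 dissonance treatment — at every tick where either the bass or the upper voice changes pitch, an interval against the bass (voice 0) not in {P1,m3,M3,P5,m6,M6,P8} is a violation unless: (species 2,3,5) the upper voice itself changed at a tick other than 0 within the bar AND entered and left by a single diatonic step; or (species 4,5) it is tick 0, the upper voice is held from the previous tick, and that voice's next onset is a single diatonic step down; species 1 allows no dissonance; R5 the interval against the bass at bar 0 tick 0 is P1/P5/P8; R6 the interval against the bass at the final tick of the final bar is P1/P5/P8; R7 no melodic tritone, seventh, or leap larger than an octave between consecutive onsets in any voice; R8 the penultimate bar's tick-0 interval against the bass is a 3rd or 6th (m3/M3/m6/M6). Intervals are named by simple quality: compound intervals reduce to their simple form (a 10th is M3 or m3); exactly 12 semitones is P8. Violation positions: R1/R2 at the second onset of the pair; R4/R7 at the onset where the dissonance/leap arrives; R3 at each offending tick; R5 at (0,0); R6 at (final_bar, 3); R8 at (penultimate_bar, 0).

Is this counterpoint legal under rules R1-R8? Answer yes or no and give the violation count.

bar 0: v0=C3 v1=C4 v2=E4 (M3)
bar 1: v0=E3 v1=E4 v2=D4 (m7)
bar 2: v0=G3 v1=E4 v2=D4 (P5)
bar 3: v0=A3 v1=E4 v2=G4 (m7)
bar 4: v0=G3 v1=D4 v2=F4 (m7)
bar 5: v0=A3 v1=A4 v2=C5 (m3)
bar 6: v0=B3 v1=B4 v2=F4 (TT)
bar 7: v0=B2 v1=G3 v2=B3 (P8)
bar 8: v0=C3 v1=C4 v2=E4 (M3)
  R5 @ bar0.0: opens on M3
  R1 @ bar1.0: C3/C4 P8 -> E3/E4 P8 similar
  R3 @ bar1.0: E4 above D4
  R4 @ bar1.0: E3/D4 m7 untreated
  R3 @ bar1.1: E4 above D4
  R3 @ bar1.2: E4 above D4
  R3 @ bar1.3: E4 above D4
  R3 @ bar2.0: E4 above D4
  R3 @ bar2.1: E4 above D4
  R3 @ bar2.2: E4 above D4
  R3 @ bar2.3: E4 above D4
  R4 @ bar3.0: A3/G4 m7 untreated
  R1 @ bar4.0: A3/E4 P5 -> G3/D4 P5 similar
  R4 @ bar4.0: G3/F4 m7 untreated
  R2 @ bar5.0: G3/D4 P5 -> A3/A4 P8 similar
  R1 @ bar6.0: A3/A4 P8 -> B3/B4 P8 similar
  R3 @ bar6.0: B4 above F4
  R4 @ bar6.0: B3/F4 TT untreated
  R3 @ bar6.1: B4 above F4
  R3 @ bar6.2: B4 above F4
  R3 @ bar6.3: B4 above F4
  R2 @ bar7.0: B3/F4 TT -> B2/B3 P8 similar
  R7 @ bar7.0: B4->G3 leap 16st
  R7 @ bar7.0: F4->B3 leap 6st
  R8 @ bar7.0: penult P8 not 3rd/6th
  R2 @ bar8.0: B2/G3 m6 -> C3/C4 P8 similar
  R6 @ bar8.3: closes on M3

No (27 violations)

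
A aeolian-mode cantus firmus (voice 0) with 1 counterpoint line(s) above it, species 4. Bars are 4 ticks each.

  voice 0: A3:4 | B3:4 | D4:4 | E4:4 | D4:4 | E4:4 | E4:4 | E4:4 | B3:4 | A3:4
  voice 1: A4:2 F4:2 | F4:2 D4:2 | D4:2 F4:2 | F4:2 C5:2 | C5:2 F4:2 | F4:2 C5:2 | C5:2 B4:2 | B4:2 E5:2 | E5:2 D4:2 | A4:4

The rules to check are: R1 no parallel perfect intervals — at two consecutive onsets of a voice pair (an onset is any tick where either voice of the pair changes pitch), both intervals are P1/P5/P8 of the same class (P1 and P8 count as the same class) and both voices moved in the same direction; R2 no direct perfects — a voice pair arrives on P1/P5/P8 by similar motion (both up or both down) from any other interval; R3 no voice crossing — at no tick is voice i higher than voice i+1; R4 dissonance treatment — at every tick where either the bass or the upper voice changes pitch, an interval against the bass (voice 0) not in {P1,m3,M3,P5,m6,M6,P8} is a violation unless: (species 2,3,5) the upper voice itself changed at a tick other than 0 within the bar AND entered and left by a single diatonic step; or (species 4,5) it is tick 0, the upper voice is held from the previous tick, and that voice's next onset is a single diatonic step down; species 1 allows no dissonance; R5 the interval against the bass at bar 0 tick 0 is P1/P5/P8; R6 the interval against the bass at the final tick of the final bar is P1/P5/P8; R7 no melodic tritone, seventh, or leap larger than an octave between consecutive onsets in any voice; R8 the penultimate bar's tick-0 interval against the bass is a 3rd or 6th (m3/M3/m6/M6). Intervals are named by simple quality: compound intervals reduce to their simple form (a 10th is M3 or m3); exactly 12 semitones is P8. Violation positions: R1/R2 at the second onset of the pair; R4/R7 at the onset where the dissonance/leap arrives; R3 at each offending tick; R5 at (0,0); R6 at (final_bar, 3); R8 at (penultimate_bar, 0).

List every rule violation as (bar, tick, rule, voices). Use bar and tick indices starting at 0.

bar 0: v0=A3 v1=A4 downbeat P8
bar 1: v0=B3 v1=F4 downbeat TT
bar 2: v0=D4 v1=D4 downbeat P1
bar 3: v0=E4 v1=F4 downbeat m2
bar 4: v0=D4 v1=C5 downbeat m7
bar 5: v0=E4 v1=F4 downbeat m2
bar 6: v0=E4 v1=C5 downbeat m6
bar 7: v0=E4 v1=B4 downbeat P5
bar 8: v0=B3 v1=E5 downbeat P4
bar 9: v0=A3 v1=A4 downbeat P8
  -> R4 @ bar 1 tick 0 v(0, 1): B3/F4 TT untreated
  -> R4 @ bar 3 tick 0 v(0, 1): E4/F4 m2 untreated
  -> R4 @ bar 4 tick 0 v(0, 1): D4/C5 m7 untreated
  -> R4 @ bar 5 tick 0 v(0, 1): E4/F4 m2 untreated
  -> R4 @ bar 8 tick 0 v(0, 1): B3/E5 P4 untreated
  -> R8 @ bar 8 tick 0 v(0, 1): penult P4 not 3rd/6th
  -> R7 @ bar 8 tick 2 v(1,): E5->D4 leap 14st

(1, 0, R4, (0, 1))
(3, 0, R4, (0, 1))
(4, 0, R4, (0, 1))
(5, 0, R4, (0, 1))
(8, 0, R4, (0, 1))
(8, 0, R8, (0, 1))
(8, 2, R7, (1,))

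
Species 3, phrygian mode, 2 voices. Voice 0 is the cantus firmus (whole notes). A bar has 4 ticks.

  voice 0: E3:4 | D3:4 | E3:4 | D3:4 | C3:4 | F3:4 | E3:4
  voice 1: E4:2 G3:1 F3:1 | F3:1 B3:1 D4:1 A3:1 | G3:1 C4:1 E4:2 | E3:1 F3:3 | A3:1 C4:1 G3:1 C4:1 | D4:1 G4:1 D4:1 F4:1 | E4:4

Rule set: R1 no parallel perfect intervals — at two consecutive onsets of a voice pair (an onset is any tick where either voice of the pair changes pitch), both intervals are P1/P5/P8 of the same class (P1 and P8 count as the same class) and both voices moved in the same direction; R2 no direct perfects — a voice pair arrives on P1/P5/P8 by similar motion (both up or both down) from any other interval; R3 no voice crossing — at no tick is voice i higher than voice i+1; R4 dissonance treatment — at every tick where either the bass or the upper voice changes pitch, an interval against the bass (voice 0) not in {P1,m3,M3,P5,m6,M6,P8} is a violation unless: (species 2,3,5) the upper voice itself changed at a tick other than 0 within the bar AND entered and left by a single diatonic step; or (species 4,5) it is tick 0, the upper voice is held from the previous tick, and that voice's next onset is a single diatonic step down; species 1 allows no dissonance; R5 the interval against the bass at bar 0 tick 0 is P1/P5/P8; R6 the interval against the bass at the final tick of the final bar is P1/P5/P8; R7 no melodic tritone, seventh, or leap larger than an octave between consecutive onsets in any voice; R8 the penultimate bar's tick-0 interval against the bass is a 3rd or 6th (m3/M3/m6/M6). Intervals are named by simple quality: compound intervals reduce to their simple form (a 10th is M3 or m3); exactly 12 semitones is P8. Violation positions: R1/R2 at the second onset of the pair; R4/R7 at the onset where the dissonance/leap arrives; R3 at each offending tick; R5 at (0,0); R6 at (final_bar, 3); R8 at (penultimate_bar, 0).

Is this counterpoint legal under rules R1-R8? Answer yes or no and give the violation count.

bar 0: v0=E3 v1=E4 (P8)
bar 1: v0=D3 v1=F3 (m3)
bar 2: v0=E3 v1=G3 (m3)
bar 3: v0=D3 v1=E3 (M2)
bar 4: v0=C3 v1=A3 (M6)
bar 5: v0=F3 v1=D4 (M6)
bar 6: v0=E3 v1=E4 (P8)
  R4 @ bar0.3: E3/F3 m2 untreated
  R7 @ bar1.1: F3->B3 leap 6st
  R4 @ bar3.0: D3/E3 M2 untreated
  R4 @ bar5.1: F3/G4 M2 untreated
  R1 @ bar6.0: F3/F4 P8 -> E3/E4 P8 similar

No (5 violations)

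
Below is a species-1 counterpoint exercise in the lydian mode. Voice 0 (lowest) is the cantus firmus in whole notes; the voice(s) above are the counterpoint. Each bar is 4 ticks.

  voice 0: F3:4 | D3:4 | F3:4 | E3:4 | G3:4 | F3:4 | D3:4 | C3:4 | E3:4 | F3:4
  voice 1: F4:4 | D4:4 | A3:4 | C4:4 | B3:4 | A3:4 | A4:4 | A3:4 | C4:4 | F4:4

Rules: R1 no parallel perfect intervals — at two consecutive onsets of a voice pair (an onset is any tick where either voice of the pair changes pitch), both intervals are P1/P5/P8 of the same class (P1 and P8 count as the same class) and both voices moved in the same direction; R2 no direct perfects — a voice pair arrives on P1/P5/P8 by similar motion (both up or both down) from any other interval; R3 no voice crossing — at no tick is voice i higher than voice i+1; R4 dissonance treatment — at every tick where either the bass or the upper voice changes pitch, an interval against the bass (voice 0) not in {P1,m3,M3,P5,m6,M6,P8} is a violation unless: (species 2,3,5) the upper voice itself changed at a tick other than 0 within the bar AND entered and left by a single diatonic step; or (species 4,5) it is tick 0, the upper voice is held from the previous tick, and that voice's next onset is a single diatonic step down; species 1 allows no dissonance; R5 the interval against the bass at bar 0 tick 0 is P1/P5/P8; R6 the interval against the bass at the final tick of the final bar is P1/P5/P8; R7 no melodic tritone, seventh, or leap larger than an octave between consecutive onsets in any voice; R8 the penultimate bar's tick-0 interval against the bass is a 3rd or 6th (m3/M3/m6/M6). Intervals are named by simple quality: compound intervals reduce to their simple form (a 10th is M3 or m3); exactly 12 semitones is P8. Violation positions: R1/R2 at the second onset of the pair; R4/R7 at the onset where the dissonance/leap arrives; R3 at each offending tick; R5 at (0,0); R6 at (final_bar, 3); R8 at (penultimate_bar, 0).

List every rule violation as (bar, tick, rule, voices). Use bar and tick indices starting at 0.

(1, 0, R1, (0, 1))
(9, 0, R2, (0, 1))

bar 0: v0=F3 v1=F4 downbeat P8
bar 1: v0=D3 v1=D4 downbeat P8
bar 2: v0=F3 v1=A3 downbeat M3
bar 3: v0=E3 v1=C4 downbeat m6
bar 4: v0=G3 v1=B3 downbeat M3
bar 5: v0=F3 v1=A3 downbeat M3
bar 6: v0=D3 v1=A4 downbeat P5
bar 7: v0=C3 v1=A3 downbeat M6
bar 8: v0=E3 v1=C4 downbeat m6
bar 9: v0=F3 v1=F4 downbeat P8
  -> R1 @ bar 1 tick 0 v(0, 1): F3/F4 P8 -> D3/D4 P8 similar
  -> R2 @ bar 9 tick 0 v(0, 1): E3/C4 m6 -> F3/F4 P8 similar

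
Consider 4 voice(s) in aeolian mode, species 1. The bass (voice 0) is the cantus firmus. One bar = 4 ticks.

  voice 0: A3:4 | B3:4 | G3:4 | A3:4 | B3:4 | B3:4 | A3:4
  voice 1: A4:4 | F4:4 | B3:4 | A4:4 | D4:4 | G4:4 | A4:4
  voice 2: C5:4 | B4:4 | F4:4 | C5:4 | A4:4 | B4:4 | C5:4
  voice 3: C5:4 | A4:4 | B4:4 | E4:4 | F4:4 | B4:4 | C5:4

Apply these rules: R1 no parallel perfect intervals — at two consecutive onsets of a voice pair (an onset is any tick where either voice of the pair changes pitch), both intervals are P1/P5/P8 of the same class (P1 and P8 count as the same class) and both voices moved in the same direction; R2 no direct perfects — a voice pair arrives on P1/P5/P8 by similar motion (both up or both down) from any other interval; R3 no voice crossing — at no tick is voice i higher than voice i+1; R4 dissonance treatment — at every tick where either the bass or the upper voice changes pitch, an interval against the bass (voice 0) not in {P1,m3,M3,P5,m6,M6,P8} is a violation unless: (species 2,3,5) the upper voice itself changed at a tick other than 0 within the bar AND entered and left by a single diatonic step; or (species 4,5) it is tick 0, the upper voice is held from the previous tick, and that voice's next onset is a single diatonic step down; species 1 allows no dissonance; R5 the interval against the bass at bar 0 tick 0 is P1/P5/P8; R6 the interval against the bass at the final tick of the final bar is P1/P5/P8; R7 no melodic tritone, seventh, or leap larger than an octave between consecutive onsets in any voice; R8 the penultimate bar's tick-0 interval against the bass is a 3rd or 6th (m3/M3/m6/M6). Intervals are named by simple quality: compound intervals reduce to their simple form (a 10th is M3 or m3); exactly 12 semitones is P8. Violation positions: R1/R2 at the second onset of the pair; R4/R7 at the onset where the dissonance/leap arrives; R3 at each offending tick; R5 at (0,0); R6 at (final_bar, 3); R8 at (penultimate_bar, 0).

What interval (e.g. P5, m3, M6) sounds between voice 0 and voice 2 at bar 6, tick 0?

m3

voice 0=A3 voice 2=C5 -> m3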